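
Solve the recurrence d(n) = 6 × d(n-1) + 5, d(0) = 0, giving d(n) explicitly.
Recurrence: d(n) = 6 × d(n-1) + 5, initial: d(0) = 0.
Try d(n) = A·6ⁿ + C. Substituting: A·6ⁿ + C = 6(A·6ⁿ⁻¹ + C) + 5 = A·6ⁿ + 6C + 5, so C = 6C + 5, giving C = -1. Then d(0) = A - 1 = 0 gives A = 1.

d(n) = 6ⁿ - 1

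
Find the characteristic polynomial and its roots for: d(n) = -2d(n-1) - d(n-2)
Substitute d(n) = rⁿ and divide through by rⁿ⁻²: r² + 2r + 1 = 0
Factor: (r + 1)² = 0, so r = -1 (double root).
General solution: d(n) = (A + Bn)·(-1)ⁿ

Characteristic: r² + 2r + 1 = 0, Roots: r = -1 (double root)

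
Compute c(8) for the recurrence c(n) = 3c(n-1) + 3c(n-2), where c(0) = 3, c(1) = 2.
Computing the sequence terms:
3, 2, 15, 51, 198, 747, 2835, 10746, 40743

40743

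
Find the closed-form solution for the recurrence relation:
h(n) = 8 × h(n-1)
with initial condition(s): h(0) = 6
Recurrence: h(n) = 8 × h(n-1), initial: h(0) = 6.
Each term is 8 times the previous, so this is geometric with ratio 8. After n steps: h(n) = h(0)·8ⁿ = 6·8ⁿ.

h(n) = 6·8ⁿ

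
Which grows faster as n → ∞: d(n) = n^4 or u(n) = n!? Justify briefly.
Comparing growth rates:
Growth-rate hierarchy: log n ≺ any polynomial ≺ any exponential cⁿ (c>1) ≺ n! ≺ nⁿ.
factorial dominates polynomial degree 4 asymptotically.

u(n) grows faster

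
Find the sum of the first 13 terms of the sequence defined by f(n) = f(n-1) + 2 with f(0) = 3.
Computing the sequence terms: 3, 5, 7, 9, 11, 13, 15, 17, 19, 21, 23, 25, 27
Adding these values together:

195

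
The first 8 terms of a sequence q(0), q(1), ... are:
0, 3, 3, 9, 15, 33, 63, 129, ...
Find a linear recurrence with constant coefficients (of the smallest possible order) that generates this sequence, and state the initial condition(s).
Look for the lowest-order linear relation among consecutive terms.
Observation: q(n) - 1·q(n-1) - (2)·q(n-2) = 0 holds for the shown terms, and no order-1 relation q(n) = α·q(n-1) + β fits.
Check at n=3: 1·3 + (2)·3 = 9. ✓

q(n) = q(n-1) + 2q(n-2), q(0) = 0, q(1) = 3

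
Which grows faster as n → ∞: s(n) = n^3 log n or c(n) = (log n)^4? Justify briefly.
Comparing growth rates:
Growth-rate hierarchy: log n ≺ any polynomial ≺ any exponential cⁿ (c>1) ≺ n! ≺ nⁿ.
polynomial degree 3 (with log factor) dominates polylogarithmic (log n)^4 asymptotically.

s(n) grows faster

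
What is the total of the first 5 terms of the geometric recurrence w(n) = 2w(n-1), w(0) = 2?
Computing the sequence terms: 2, 4, 8, 16, 32
Adding these values together:

62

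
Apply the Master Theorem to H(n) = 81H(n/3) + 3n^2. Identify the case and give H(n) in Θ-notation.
Master Theorem template: H(n) = a·H(n/b) + f(n).
Here: a=81, b=3, f(n)=3n^2
Compute log_b(a) = log_3(81) = 4.
f(n) = 3n^2 = O(n^(4-ε)) with ε = 2. Case 1: H(n) = Θ(n^log_b(a)) = Θ(n^4).

Case 1: H(n) = Θ(n^4)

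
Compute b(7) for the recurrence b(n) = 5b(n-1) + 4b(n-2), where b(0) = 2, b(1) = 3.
Computing the sequence terms:
2, 3, 23, 127, 727, 4143, 23623, 134687

134687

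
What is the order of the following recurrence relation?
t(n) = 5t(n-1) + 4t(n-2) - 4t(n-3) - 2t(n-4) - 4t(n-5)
The order is the largest lag k for which t(n-k) appears. Here the deepest term is t(n-5), so the order is 5.

Order 5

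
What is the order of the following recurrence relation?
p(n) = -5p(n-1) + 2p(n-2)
The order is the largest lag k for which p(n-k) appears. Here the deepest term is p(n-2), so the order is 2.

Order 2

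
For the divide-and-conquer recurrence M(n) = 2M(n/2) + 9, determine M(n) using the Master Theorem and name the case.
Master Theorem template: M(n) = a·M(n/b) + f(n).
Here: a=2, b=2, f(n)=9
Compute log_b(a) = log_2(2) = 1.
f(n) = 9 = O(n^(1-ε)) with ε = 1. Case 1: M(n) = Θ(n^log_b(a)) = Θ(n).

Case 1: M(n) = Θ(n)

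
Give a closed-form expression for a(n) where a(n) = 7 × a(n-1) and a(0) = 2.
Recurrence: a(n) = 7 × a(n-1), initial: a(0) = 2.
Each term is 7 times the previous, so this is geometric with ratio 7. After n steps: a(n) = a(0)·7ⁿ = 2·7ⁿ.

a(n) = 2·7ⁿ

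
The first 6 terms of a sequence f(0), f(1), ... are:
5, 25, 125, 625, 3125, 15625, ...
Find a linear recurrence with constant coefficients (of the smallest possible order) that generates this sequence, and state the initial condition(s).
Look for the lowest-order linear relation among consecutive terms.
Observation: each term is 5× the previous.
Check at n=2: 5·25 = 125. ✓

f(n) = 5 × f(n-1), f(0) = 5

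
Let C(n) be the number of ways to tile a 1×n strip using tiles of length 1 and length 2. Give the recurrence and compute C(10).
Condition on the last tile: it has length 1 (leaving a 1×(n-1) strip) or length 2 (leaving a 1×(n-2) strip), so C(n) = C(n-1) + C(n-2) (order-2 linear recurrence).
For 0 ≤ i < 2 only unit tiles fit, so C(i) = 1.
Iterating the recurrence: C(2) = 2, C(3) = 3, C(4) = 5, C(5) = 8, C(6) = 13, C(7) = 21, C(8) = 34, C(9) = 55, C(10) = 89.

C(n) = C(n-1) + C(n-2), with C(i) = 1 for 0 ≤ i < 2; C(10) = 89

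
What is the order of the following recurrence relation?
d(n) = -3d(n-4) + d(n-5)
The order is the largest lag k for which d(n-k) appears. Here the deepest term is d(n-5), so the order is 5.

Order 5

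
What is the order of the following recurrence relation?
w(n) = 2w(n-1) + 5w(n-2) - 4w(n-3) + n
The order is the largest lag k for which w(n-k) appears. Here the deepest term is w(n-3) (the n term is non-homogeneous and does not affect the order), so the order is 3.

Order 3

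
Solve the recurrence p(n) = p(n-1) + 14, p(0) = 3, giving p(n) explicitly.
Recurrence: p(n) = p(n-1) + 14, initial: p(0) = 3.
Each step adds 14, so p(n) = p(0) + 14n = 14n + 3.

p(n) = 14n + 3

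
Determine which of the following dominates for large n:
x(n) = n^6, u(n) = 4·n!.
Comparing growth rates:
Growth-rate hierarchy: log n ≺ any polynomial ≺ any exponential cⁿ (c>1) ≺ n! ≺ nⁿ.
factorial dominates polynomial degree 6 asymptotically.

u(n) grows faster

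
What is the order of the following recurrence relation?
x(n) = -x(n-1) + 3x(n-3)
The order is the largest lag k for which x(n-k) appears. Here the deepest term is x(n-3), so the order is 3.

Order 3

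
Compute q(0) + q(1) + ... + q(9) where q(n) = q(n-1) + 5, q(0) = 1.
Computing the sequence terms: 1, 6, 11, 16, 21, 26, 31, 36, 41, 46
Adding these values together:

235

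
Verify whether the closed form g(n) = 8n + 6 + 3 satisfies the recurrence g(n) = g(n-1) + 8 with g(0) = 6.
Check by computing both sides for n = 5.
From the recurrence with g(0) = 6:
  g(0) = 6, g(1) = 14, g(2) = 22, g(3) = 30, g(4) = 38, g(5) = 46
  so the recurrence gives g(5) = 46.
From the proposed closed form g(n) = 8n + 6 + 3:
  g(5) = 49.
The recurrence gives 46 but the closed form gives 49, so the closed form does not satisfy the recurrence.

No, the closed form is incorrect.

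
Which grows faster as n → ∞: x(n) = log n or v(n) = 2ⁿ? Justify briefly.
Comparing growth rates:
Growth-rate hierarchy: log n ≺ any polynomial ≺ any exponential cⁿ (c>1) ≺ n! ≺ nⁿ.
exponential base 2 dominates logarithmic asymptotically.

v(n) grows faster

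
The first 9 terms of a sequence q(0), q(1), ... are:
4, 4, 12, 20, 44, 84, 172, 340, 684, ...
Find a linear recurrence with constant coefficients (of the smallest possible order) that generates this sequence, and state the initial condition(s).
Look for the lowest-order linear relation among consecutive terms.
Observation: q(n) - 1·q(n-1) - (2)·q(n-2) = 0 holds for the shown terms, and no order-1 relation q(n) = α·q(n-1) + β fits.
Check at n=3: 1·12 + (2)·4 = 20. ✓

q(n) = q(n-1) + 2q(n-2), q(0) = 4, q(1) = 4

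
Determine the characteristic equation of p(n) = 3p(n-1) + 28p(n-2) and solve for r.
Substitute p(n) = rⁿ and divide through by rⁿ⁻²: r² - 3r - 28 = 0
Factor: (r - 7)(r + 4) = 0, so r = 7, -4.
General solution: p(n) = A·7ⁿ + B·(-4)ⁿ

Characteristic: r² - 3r - 28 = 0, Roots: r = 7, -4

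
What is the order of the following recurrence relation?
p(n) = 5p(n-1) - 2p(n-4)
The order is the largest lag k for which p(n-k) appears. Here the deepest term is p(n-4), so the order is 4.

Order 4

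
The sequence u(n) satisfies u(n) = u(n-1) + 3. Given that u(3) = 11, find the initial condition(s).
u(3) = u(0) + 3·3, so u(0) = 11 - 9 = 2.

u(0) = 2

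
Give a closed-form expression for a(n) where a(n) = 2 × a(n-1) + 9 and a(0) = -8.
Recurrence: a(n) = 2 × a(n-1) + 9, initial: a(0) = -8.
Try a(n) = A·2ⁿ + C. Substituting: A·2ⁿ + C = 2(A·2ⁿ⁻¹ + C) + 9 = A·2ⁿ + 2C + 9, so C = 2C + 9, giving C = -9. Then a(0) = A - 9 = -8 gives A = 1.

a(n) = 2ⁿ - 9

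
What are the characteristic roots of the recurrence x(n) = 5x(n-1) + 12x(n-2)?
Substitute x(n) = rⁿ and divide through by rⁿ⁻²: r² - 5r - 12 = 0
Discriminant: 5² + 4·12 = 73, not a perfect square, so by the quadratic formula r = (5 ± √73)/2.
General solution: x(n) = A·r₁ⁿ + B·r₂ⁿ where r₁,r₂ = (5 ± √73)/2

Characteristic: r² - 5r - 12 = 0, Roots: r = (5 ± √73)/2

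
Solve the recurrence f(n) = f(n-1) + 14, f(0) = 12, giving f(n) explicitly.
Recurrence: f(n) = f(n-1) + 14, initial: f(0) = 12.
Each step adds 14, so f(n) = f(0) + 14n = 14n + 12.

f(n) = 14n + 12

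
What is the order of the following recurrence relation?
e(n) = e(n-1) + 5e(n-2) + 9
The order is the largest lag k for which e(n-k) appears. Here the deepest term is e(n-2) (the 9 term is non-homogeneous and does not affect the order), so the order is 2.

Order 2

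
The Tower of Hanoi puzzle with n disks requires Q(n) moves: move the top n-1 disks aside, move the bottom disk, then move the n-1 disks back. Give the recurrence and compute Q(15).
Moving n disks = move the top n-1 disks aside (Q(n-1) moves) + move the largest disk (1 move) + move the n-1 disks back on top (Q(n-1) moves), so Q(n) = 2Q(n-1) + 1, with Q(1) = 1 (a single disk takes one move).
First terms: 1, 3, 7, 15, 31, 63, … — each is one less than a power of 2. Indeed Q(n) + 1 = 2(Q(n-1) + 1) with Q(1) + 1 = 2, so Q(n) + 1 = 2ⁿ and Q(n) = 2ⁿ - 1.
Hence Q(15) = 2^15 - 1 = 32768 - 1 = 32767.

Q(n) = 2Q(n-1) + 1, Q(1) = 1; Q(15) = 32767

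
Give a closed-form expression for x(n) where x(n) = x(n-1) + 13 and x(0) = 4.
Recurrence: x(n) = x(n-1) + 13, initial: x(0) = 4.
Each step adds 13, so x(n) = x(0) + 13n = 13n + 4.

x(n) = 13n + 4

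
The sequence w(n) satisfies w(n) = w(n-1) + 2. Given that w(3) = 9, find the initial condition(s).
w(3) = w(0) + 3·2, so w(0) = 9 - 6 = 3.

w(0) = 3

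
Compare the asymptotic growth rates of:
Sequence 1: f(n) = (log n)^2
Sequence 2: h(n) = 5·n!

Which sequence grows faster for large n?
Comparing growth rates:
Growth-rate hierarchy: log n ≺ any polynomial ≺ any exponential cⁿ (c>1) ≺ n! ≺ nⁿ.
factorial dominates polylogarithmic (log n)^2 asymptotically.

h(n) grows faster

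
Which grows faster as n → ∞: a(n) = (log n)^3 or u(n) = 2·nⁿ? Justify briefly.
Comparing growth rates:
Growth-rate hierarchy: log n ≺ any polynomial ≺ any exponential cⁿ (c>1) ≺ n! ≺ nⁿ.
super-exponential nⁿ dominates polylogarithmic (log n)^3 asymptotically.

u(n) grows faster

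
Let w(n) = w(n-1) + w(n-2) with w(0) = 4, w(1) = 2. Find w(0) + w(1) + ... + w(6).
Computing the sequence terms: 4, 2, 6, 8, 14, 22, 36
Adding these values together:

92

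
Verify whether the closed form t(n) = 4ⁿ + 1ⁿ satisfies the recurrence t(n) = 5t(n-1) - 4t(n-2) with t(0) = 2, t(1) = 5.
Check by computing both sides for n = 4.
From the recurrence with t(0) = 2, t(1) = 5:
  t(0) = 2, t(1) = 5, t(2) = 17, t(3) = 65, t(4) = 257
  so the recurrence gives t(4) = 257.
From the proposed closed form t(n) = 4ⁿ + 1ⁿ:
  t(4) = 257.
Both sides give 257 at n = 4, and the initial condition(s) match, so the closed form is consistent.

Yes, the closed form is correct.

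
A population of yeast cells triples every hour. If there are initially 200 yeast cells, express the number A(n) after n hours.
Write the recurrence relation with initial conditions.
Each hour multiplies the count by 3, so the count after n hours depends only on the count after n-1 hours: A(n) = 3 × A(n-1). The starting count gives A(0) = 200.
Unrolling n times gives the closed form A(n) = 200 × 3ⁿ.

A(n) = 3 × A(n-1), A(0) = 200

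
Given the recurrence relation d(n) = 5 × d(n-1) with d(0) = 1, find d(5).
Computing step by step:
d(0) = 1
d(1) = 5 × 1 = 5
d(2) = 5 × 5 = 25
d(3) = 5 × 25 = 125
d(4) = 5 × 125 = 625
d(5) = 5 × 625 = 3125

3125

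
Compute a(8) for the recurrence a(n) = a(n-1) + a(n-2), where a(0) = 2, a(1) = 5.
Computing the sequence terms:
2, 5, 7, 12, 19, 31, 50, 81, 131

131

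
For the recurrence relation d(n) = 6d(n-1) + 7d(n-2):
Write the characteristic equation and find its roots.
Substitute d(n) = rⁿ and divide through by rⁿ⁻²: r² - 6r - 7 = 0
Factor: (r - 7)(r + 1) = 0, so r = 7, -1.
General solution: d(n) = A·7ⁿ + B·(-1)ⁿ

Characteristic: r² - 6r - 7 = 0, Roots: r = 7, -1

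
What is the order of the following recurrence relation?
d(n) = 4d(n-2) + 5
The order is the largest lag k for which d(n-k) appears. Here the deepest term is d(n-2) (the 5 term is non-homogeneous and does not affect the order), so the order is 2.

Order 2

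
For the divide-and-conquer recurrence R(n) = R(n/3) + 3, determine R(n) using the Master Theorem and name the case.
Master Theorem template: R(n) = a·R(n/b) + f(n).
Here: a=1, b=3, f(n)=3
Compute log_b(a) = log_3(1) = 0.
f(n) = 3 = Θ(1). Case 2: R(n) = Θ(log n).

Case 2: R(n) = Θ(log n)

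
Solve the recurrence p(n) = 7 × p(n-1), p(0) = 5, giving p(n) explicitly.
Recurrence: p(n) = 7 × p(n-1), initial: p(0) = 5.
Each term is 7 times the previous, so this is geometric with ratio 7. After n steps: p(n) = p(0)·7ⁿ = 5·7ⁿ.

p(n) = 5·7ⁿ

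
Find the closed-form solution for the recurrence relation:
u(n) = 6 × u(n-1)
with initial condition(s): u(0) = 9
Recurrence: u(n) = 6 × u(n-1), initial: u(0) = 9.
Each term is 6 times the previous, so this is geometric with ratio 6. After n steps: u(n) = u(0)·6ⁿ = 9·6ⁿ.

u(n) = 9·6ⁿ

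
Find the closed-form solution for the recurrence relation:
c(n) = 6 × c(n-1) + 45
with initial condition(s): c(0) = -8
Recurrence: c(n) = 6 × c(n-1) + 45, initial: c(0) = -8.
Try c(n) = A·6ⁿ + C. Substituting: A·6ⁿ + C = 6(A·6ⁿ⁻¹ + C) + 45 = A·6ⁿ + 6C + 45, so C = 6C + 45, giving C = -9. Then c(0) = A - 9 = -8 gives A = 1.

c(n) = 6ⁿ - 9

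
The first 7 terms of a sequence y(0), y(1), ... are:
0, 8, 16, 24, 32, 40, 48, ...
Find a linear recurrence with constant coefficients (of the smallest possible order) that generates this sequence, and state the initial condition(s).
Look for the lowest-order linear relation among consecutive terms.
Observation: consecutive differences are constant (= 8).
Check at n=2: 1·8 + 8 = 16. ✓

y(n) = y(n-1) + 8, y(0) = 0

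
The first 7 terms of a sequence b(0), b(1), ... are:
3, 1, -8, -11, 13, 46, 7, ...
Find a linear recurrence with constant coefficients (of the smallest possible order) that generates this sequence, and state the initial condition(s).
Look for the lowest-order linear relation among consecutive terms.
Observation: b(n) - 1·b(n-1) - (-3)·b(n-2) = 0 holds for the shown terms, and no order-1 relation b(n) = α·b(n-1) + β fits.
Check at n=3: 1·-8 + (-3)·1 = -11. ✓

b(n) = b(n-1) - 3b(n-2), b(0) = 3, b(1) = 1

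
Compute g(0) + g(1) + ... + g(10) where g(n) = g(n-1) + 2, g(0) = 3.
Computing the sequence terms: 3, 5, 7, 9, 11, 13, 15, 17, 19, 21, 23
Adding these values together:

143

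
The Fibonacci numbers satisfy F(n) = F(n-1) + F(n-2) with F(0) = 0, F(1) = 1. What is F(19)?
Computing the sequence terms:
0, 1, 1, 2, 3, 5, 8, 13, 21, 34, 55, 89, 144, 233, 377, 610, 987, 1597, 2584, 4181

4181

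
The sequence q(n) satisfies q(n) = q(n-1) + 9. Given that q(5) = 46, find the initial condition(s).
q(5) = q(0) + 5·9, so q(0) = 46 - 45 = 1.

q(0) = 1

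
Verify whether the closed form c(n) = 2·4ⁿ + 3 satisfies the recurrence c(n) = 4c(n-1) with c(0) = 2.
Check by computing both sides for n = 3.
From the recurrence with c(0) = 2:
  c(0) = 2, c(1) = 8, c(2) = 32, c(3) = 128
  so the recurrence gives c(3) = 128.
From the proposed closed form c(n) = 2·4ⁿ + 3:
  c(3) = 131.
The recurrence gives 128 but the closed form gives 131, so the closed form does not satisfy the recurrence.

No, the closed form is incorrect.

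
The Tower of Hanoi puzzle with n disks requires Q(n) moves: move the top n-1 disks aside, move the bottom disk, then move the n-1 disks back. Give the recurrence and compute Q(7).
Moving n disks = move the top n-1 disks aside (Q(n-1) moves) + move the largest disk (1 move) + move the n-1 disks back on top (Q(n-1) moves), so Q(n) = 2Q(n-1) + 1, with Q(1) = 1 (a single disk takes one move).
First terms: 1, 3, 7, 15, 31, 63, … — each is one less than a power of 2. Indeed Q(n) + 1 = 2(Q(n-1) + 1) with Q(1) + 1 = 2, so Q(n) + 1 = 2ⁿ and Q(n) = 2ⁿ - 1.
Hence Q(7) = 2^7 - 1 = 128 - 1 = 127.

Q(n) = 2Q(n-1) + 1, Q(1) = 1; Q(7) = 127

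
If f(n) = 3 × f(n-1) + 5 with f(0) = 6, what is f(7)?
Computing step by step:
f(0) = 6
f(1) = 3 × 6 + 5 = 23
f(2) = 3 × 23 + 5 = 74
f(3) = 3 × 74 + 5 = 227
f(4) = 3 × 227 + 5 = 686
f(5) = 3 × 686 + 5 = 2063
f(6) = 3 × 2063 + 5 = 6194
f(7) = 3 × 6194 + 5 = 18587

18587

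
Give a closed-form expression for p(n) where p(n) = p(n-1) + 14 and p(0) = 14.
Recurrence: p(n) = p(n-1) + 14, initial: p(0) = 14.
Each step adds 14, so p(n) = p(0) + 14n = 14n + 14.

p(n) = 14n + 14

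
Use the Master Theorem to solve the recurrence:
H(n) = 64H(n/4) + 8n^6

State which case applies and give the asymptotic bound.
Master Theorem template: H(n) = a·H(n/b) + f(n).
Here: a=64, b=4, f(n)=8n^6
Compute log_b(a) = log_4(64) = 3.
f(n) = 8n^6 = Ω(n^(3+ε)) with ε = 3, and the regularity condition holds (a·f(n/b) = (a/b^6)·f(n) with a/b^6 = 4^-3 < 1). Case 3: H(n) = Θ(f(n)) = Θ(n^6).

Case 3: H(n) = Θ(n^6)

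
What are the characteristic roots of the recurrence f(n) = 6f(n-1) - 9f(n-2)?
Substitute f(n) = rⁿ and divide through by rⁿ⁻²: r² - 6r + 9 = 0
Factor: (r - 3)² = 0, so r = 3 (double root).
General solution: f(n) = (A + Bn)·3ⁿ

Characteristic: r² - 6r + 9 = 0, Roots: r = 3 (double root)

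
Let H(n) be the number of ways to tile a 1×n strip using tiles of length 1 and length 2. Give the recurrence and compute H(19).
Condition on the last tile: it has length 1 (leaving a 1×(n-1) strip) or length 2 (leaving a 1×(n-2) strip), so H(n) = H(n-1) + H(n-2) (order-2 linear recurrence).
For 0 ≤ i < 2 only unit tiles fit, so H(i) = 1.
Iterating the recurrence: H(2) = 2, H(3) = 3, H(4) = 5, H(5) = 8, H(6) = 13, H(7) = 21, H(8) = 34, H(9) = 55, H(10) = 89, H(11) = 144, H(12) = 233, H(13) = 377, H(14) = 610, H(15) = 987, H(16) = 1597, H(17) = 2584, H(18) = 4181, H(19) = 6765.

H(n) = H(n-1) + H(n-2), with H(i) = 1 for 0 ≤ i < 2; H(19) = 6765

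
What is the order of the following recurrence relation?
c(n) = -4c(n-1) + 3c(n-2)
The order is the largest lag k for which c(n-k) appears. Here the deepest term is c(n-2), so the order is 2.

Order 2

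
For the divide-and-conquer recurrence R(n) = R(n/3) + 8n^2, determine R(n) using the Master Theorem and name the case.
Master Theorem template: R(n) = a·R(n/b) + f(n).
Here: a=1, b=3, f(n)=8n^2
Compute log_b(a) = log_3(1) = 0.
f(n) = 8n^2 = Ω(n^(0+ε)) with ε = 2, and the regularity condition holds (a·f(n/b) = (a/b^2)·f(n) with a/b^2 = 3^-2 < 1). Case 3: R(n) = Θ(f(n)) = Θ(n^2).

Case 3: R(n) = Θ(n^2)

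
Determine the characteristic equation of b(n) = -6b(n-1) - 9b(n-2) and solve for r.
Substitute b(n) = rⁿ and divide through by rⁿ⁻²: r² + 6r + 9 = 0
Factor: (r + 3)² = 0, so r = -3 (double root).
General solution: b(n) = (A + Bn)·(-3)ⁿ

Characteristic: r² + 6r + 9 = 0, Roots: r = -3 (double root)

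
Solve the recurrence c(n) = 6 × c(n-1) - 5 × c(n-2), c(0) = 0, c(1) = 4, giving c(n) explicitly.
Recurrence: c(n) = 6 × c(n-1) - 5 × c(n-2), initial: c(0) = 0, c(1) = 4.
Characteristic equation: r² - 6r + 5 = 0, which factors as (r - 5)(r - 1) = 0, so r = 5, 1. General solution c(n) = A·5ⁿ + B·1ⁿ. From c(0) = 0: A + B = 0. From c(1) = 4: 5A + 1B = 4. Solving gives A = 1, B = -1.

c(n) = 5ⁿ - 1ⁿ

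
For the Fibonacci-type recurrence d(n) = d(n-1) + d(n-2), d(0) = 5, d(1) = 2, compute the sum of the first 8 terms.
Computing the sequence terms: 5, 2, 7, 9, 16, 25, 41, 66
Adding these values together:

171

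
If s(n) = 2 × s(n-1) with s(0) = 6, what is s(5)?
Computing step by step:
s(0) = 6
s(1) = 2 × 6 = 12
s(2) = 2 × 12 = 24
s(3) = 2 × 24 = 48
s(4) = 2 × 48 = 96
s(5) = 2 × 96 = 192

192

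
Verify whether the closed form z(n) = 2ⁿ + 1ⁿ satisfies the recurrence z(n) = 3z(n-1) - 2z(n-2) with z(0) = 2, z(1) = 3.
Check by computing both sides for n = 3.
From the recurrence with z(0) = 2, z(1) = 3:
  z(0) = 2, z(1) = 3, z(2) = 5, z(3) = 9
  so the recurrence gives z(3) = 9.
From the proposed closed form z(n) = 2ⁿ + 1ⁿ:
  z(3) = 9.
Both sides give 9 at n = 3, and the initial condition(s) match, so the closed form is consistent.

Yes, the closed form is correct.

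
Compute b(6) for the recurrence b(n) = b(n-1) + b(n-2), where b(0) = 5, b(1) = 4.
Computing the sequence terms:
5, 4, 9, 13, 22, 35, 57

57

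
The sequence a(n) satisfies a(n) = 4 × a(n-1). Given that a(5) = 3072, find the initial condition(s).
In general a(n) = 4ⁿ · a(0). At n = 5: a(0) = a(5) / 4^5 = 3072 / 1024 = 3.

a(0) = 3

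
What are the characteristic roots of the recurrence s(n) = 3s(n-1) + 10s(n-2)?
Substitute s(n) = rⁿ and divide through by rⁿ⁻²: r² - 3r - 10 = 0
Factor: (r + 2)(r - 5) = 0, so r = -2, 5.
General solution: s(n) = A·(-2)ⁿ + B·5ⁿ

Characteristic: r² - 3r - 10 = 0, Roots: r = -2, 5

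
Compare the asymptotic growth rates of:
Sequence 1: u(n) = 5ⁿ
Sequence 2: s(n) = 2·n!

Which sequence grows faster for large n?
Comparing growth rates:
Growth-rate hierarchy: log n ≺ any polynomial ≺ any exponential cⁿ (c>1) ≺ n! ≺ nⁿ.
factorial dominates exponential base 5 asymptotically.

s(n) grows faster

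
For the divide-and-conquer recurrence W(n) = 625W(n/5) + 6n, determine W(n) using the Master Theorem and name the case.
Master Theorem template: W(n) = a·W(n/b) + f(n).
Here: a=625, b=5, f(n)=6n
Compute log_b(a) = log_5(625) = 4.
f(n) = 6n = O(n^(4-ε)) with ε = 3. Case 1: W(n) = Θ(n^log_b(a)) = Θ(n^4).

Case 1: W(n) = Θ(n^4)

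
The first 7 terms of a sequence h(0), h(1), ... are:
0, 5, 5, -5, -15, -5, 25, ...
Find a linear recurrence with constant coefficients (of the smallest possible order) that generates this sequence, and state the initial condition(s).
Look for the lowest-order linear relation among consecutive terms.
Observation: h(n) - 1·h(n-1) - (-2)·h(n-2) = 0 holds for the shown terms, and no order-1 relation h(n) = α·h(n-1) + β fits.
Check at n=3: 1·5 + (-2)·5 = -5. ✓

h(n) = h(n-1) - 2h(n-2), h(0) = 0, h(1) = 5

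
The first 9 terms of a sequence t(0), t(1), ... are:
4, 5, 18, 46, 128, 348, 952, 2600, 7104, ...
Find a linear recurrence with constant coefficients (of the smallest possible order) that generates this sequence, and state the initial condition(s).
Look for the lowest-order linear relation among consecutive terms.
Observation: t(n) - 2·t(n-1) - (2)·t(n-2) = 0 holds for the shown terms, and no order-1 relation t(n) = α·t(n-1) + β fits.
Check at n=3: 2·18 + (2)·5 = 46. ✓

t(n) = 2t(n-1) + 2t(n-2), t(0) = 4, t(1) = 5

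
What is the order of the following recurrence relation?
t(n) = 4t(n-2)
The order is the largest lag k for which t(n-k) appears. Here the deepest term is t(n-2), so the order is 2.

Order 2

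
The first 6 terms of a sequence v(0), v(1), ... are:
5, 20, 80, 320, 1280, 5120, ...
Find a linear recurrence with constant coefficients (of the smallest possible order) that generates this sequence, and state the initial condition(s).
Look for the lowest-order linear relation among consecutive terms.
Observation: each term is 4× the previous.
Check at n=2: 4·20 = 80. ✓

v(n) = 4 × v(n-1), v(0) = 5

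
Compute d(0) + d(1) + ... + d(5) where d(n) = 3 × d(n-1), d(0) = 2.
Computing the sequence terms: 2, 6, 18, 54, 162, 486
Adding these values together:

728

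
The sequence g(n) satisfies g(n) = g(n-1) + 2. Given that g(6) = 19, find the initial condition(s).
g(6) = g(0) + 6·2, so g(0) = 19 - 12 = 7.

g(0) = 7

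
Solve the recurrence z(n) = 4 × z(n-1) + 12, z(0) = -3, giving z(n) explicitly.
Recurrence: z(n) = 4 × z(n-1) + 12, initial: z(0) = -3.
Try z(n) = A·4ⁿ + C. Substituting: A·4ⁿ + C = 4(A·4ⁿ⁻¹ + C) + 12 = A·4ⁿ + 4C + 12, so C = 4C + 12, giving C = -4. Then z(0) = A - 4 = -3 gives A = 1.

z(n) = 4ⁿ - 4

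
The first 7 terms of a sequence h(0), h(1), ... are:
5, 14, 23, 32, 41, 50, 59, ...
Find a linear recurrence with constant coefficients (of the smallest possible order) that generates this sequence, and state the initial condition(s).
Look for the lowest-order linear relation among consecutive terms.
Observation: consecutive differences are constant (= 9).
Check at n=2: 1·14 + 9 = 23. ✓

h(n) = h(n-1) + 9, h(0) = 5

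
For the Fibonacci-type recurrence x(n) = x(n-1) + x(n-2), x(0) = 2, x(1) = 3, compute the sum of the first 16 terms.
Computing the sequence terms: 2, 3, 5, 8, 13, 21, 34, 55, 89, 144, 233, 377, 610, 987, 1597, 2584
Adding these values together:

6762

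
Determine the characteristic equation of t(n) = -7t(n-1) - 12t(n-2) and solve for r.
Substitute t(n) = rⁿ and divide through by rⁿ⁻²: r² + 7r + 12 = 0
Factor: (r + 4)(r + 3) = 0, so r = -4, -3.
General solution: t(n) = A·(-4)ⁿ + B·(-3)ⁿ

Characteristic: r² + 7r + 12 = 0, Roots: r = -4, -3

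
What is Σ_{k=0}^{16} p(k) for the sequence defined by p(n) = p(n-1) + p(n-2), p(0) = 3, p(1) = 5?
Computing the sequence terms: 3, 5, 8, 13, 21, 34, 55, 89, 144, 233, 377, 610, 987, 1597, 2584, 4181, 6765
Adding these values together:

17706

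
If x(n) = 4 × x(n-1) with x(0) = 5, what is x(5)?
Computing step by step:
x(0) = 5
x(1) = 4 × 5 = 20
x(2) = 4 × 20 = 80
x(3) = 4 × 80 = 320
x(4) = 4 × 320 = 1280
x(5) = 4 × 1280 = 5120

5120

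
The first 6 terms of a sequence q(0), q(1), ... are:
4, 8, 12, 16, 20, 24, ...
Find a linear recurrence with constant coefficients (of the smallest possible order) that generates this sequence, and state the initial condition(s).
Look for the lowest-order linear relation among consecutive terms.
Observation: consecutive differences are constant (= 4).
Check at n=2: 1·8 + 4 = 12. ✓

q(n) = q(n-1) + 4, q(0) = 4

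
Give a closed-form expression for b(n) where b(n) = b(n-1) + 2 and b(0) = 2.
Recurrence: b(n) = b(n-1) + 2, initial: b(0) = 2.
Each step adds 2, so b(n) = b(0) + 2n = 2n + 2.

b(n) = 2n + 2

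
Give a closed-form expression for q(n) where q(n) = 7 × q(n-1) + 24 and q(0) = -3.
Recurrence: q(n) = 7 × q(n-1) + 24, initial: q(0) = -3.
Try q(n) = A·7ⁿ + C. Substituting: A·7ⁿ + C = 7(A·7ⁿ⁻¹ + C) + 24 = A·7ⁿ + 7C + 24, so C = 7C + 24, giving C = -4. Then q(0) = A - 4 = -3 gives A = 1.

q(n) = 7ⁿ - 4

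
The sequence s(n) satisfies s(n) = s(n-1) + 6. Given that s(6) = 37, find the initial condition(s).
s(6) = s(0) + 6·6, so s(0) = 37 - 36 = 1.

s(0) = 1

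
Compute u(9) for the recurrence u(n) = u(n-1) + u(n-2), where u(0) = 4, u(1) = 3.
Computing the sequence terms:
4, 3, 7, 10, 17, 27, 44, 71, 115, 186

186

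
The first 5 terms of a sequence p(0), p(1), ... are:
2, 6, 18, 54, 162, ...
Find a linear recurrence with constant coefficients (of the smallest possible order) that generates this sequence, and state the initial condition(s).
Look for the lowest-order linear relation among consecutive terms.
Observation: each term is 3× the previous.
Check at n=2: 3·6 = 18. ✓

p(n) = 3 × p(n-1), p(0) = 2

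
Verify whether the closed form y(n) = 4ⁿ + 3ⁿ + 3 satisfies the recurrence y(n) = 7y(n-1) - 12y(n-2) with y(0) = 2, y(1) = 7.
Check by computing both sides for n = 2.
From the recurrence with y(0) = 2, y(1) = 7:
  y(0) = 2, y(1) = 7, y(2) = 25
  so the recurrence gives y(2) = 25.
From the proposed closed form y(n) = 4ⁿ + 3ⁿ + 3:
  y(2) = 28.
The recurrence gives 25 but the closed form gives 28, so the closed form does not satisfy the recurrence.

No, the closed form is incorrect.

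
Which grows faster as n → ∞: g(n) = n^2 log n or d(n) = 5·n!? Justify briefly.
Comparing growth rates:
Growth-rate hierarchy: log n ≺ any polynomial ≺ any exponential cⁿ (c>1) ≺ n! ≺ nⁿ.
factorial dominates polynomial degree 2 (with log factor) asymptotically.

d(n) grows faster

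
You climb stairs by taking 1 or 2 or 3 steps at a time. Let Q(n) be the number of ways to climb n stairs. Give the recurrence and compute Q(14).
Condition on the size of the last step (1 to 3): before it there were n-1, …, n-3 stairs climbed, and these cases are disjoint, so Q(n) = Q(n-1) + Q(n-2) + Q(n-3) (order-3 linear recurrence).
Initial conditions by direct count (compositions of i into parts ≤ 3): Q(1) = 1; Q(2) = 2; Q(3) = 4.
Iterating the recurrence: Q(4) = 7, Q(5) = 13, Q(6) = 24, Q(7) = 44, Q(8) = 81, Q(9) = 149, Q(10) = 274, Q(11) = 504, Q(12) = 927, Q(13) = 1705, Q(14) = 3136.

Q(n) = Q(n-1) + Q(n-2) + Q(n-3), Q(1) = 1, Q(2) = 2, Q(3) = 4; Q(14) = 3136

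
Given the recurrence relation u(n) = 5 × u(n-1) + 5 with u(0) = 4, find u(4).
Computing step by step:
u(0) = 4
u(1) = 5 × 4 + 5 = 25
u(2) = 5 × 25 + 5 = 130
u(3) = 5 × 130 + 5 = 655
u(4) = 5 × 655 + 5 = 3280

3280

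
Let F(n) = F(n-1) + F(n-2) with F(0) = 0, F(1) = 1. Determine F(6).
Computing the sequence terms:
0, 1, 1, 2, 3, 5, 8

8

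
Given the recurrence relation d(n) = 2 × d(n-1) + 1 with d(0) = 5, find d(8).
Computing step by step:
d(0) = 5
d(1) = 2 × 5 + 1 = 11
d(2) = 2 × 11 + 1 = 23
d(3) = 2 × 23 + 1 = 47
d(4) = 2 × 47 + 1 = 95
d(5) = 2 × 95 + 1 = 191
d(6) = 2 × 191 + 1 = 383
d(7) = 2 × 383 + 1 = 767
d(8) = 2 × 767 + 1 = 1535

1535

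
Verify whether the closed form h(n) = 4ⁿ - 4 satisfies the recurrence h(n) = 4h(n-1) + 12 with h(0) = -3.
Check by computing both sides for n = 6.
From the recurrence with h(0) = -3:
  h(0) = -3, h(1) = 0, h(2) = 12, h(3) = 60, h(4) = 252, h(5) = 1020, h(6) = 4092
  so the recurrence gives h(6) = 4092.
From the proposed closed form h(n) = 4ⁿ - 4:
  h(6) = 4092.
Both sides give 4092 at n = 6, and the initial condition(s) match, so the closed form is consistent.

Yes, the closed form is correct.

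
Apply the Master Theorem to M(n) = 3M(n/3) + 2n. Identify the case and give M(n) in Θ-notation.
Master Theorem template: M(n) = a·M(n/b) + f(n).
Here: a=3, b=3, f(n)=2n
Compute log_b(a) = log_3(3) = 1.
f(n) = 2n = Θ(n). Case 2: M(n) = Θ(n log n).

Case 2: M(n) = Θ(n log n)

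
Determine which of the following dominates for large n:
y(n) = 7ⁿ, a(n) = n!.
Comparing growth rates:
Growth-rate hierarchy: log n ≺ any polynomial ≺ any exponential cⁿ (c>1) ≺ n! ≺ nⁿ.
factorial dominates exponential base 7 asymptotically.

a(n) grows faster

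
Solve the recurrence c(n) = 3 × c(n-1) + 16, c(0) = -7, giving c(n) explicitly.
Recurrence: c(n) = 3 × c(n-1) + 16, initial: c(0) = -7.
Try c(n) = A·3ⁿ + C. Substituting: A·3ⁿ + C = 3(A·3ⁿ⁻¹ + C) + 16 = A·3ⁿ + 3C + 16, so C = 3C + 16, giving C = -8. Then c(0) = A - 8 = -7 gives A = 1.

c(n) = 3ⁿ - 8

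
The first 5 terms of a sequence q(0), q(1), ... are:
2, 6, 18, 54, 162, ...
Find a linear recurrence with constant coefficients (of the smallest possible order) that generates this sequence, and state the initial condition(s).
Look for the lowest-order linear relation among consecutive terms.
Observation: each term is 3× the previous.
Check at n=2: 3·6 = 18. ✓

q(n) = 3 × q(n-1), q(0) = 2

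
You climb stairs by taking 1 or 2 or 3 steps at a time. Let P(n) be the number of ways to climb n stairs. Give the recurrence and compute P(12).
Condition on the size of the last step (1 to 3): before it there were n-1, …, n-3 stairs climbed, and these cases are disjoint, so P(n) = P(n-1) + P(n-2) + P(n-3) (order-3 linear recurrence).
Initial conditions by direct count (compositions of i into parts ≤ 3): P(1) = 1; P(2) = 2; P(3) = 4.
Iterating the recurrence: P(4) = 7, P(5) = 13, P(6) = 24, P(7) = 44, P(8) = 81, P(9) = 149, P(10) = 274, P(11) = 504, P(12) = 927.

P(n) = P(n-1) + P(n-2) + P(n-3), P(1) = 1, P(2) = 2, P(3) = 4; P(12) = 927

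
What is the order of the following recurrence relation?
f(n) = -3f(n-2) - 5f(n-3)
The order is the largest lag k for which f(n-k) appears. Here the deepest term is f(n-3), so the order is 3.

Order 3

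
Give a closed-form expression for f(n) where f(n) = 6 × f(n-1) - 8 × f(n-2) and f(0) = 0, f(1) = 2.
Recurrence: f(n) = 6 × f(n-1) - 8 × f(n-2), initial: f(0) = 0, f(1) = 2.
Characteristic equation: r² - 6r + 8 = 0, which factors as (r - 4)(r - 2) = 0, so r = 4, 2. General solution f(n) = A·4ⁿ + B·2ⁿ. From f(0) = 0: A + B = 0. From f(1) = 2: 4A + 2B = 2. Solving gives A = 1, B = -1.

f(n) = 4ⁿ - 2ⁿ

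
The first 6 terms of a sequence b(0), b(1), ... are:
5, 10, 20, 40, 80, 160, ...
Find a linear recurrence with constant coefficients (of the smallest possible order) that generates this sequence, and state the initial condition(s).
Look for the lowest-order linear relation among consecutive terms.
Observation: each term is 2× the previous.
Check at n=2: 2·10 = 20. ✓

b(n) = 2 × b(n-1), b(0) = 5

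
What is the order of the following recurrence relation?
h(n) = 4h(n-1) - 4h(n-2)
The order is the largest lag k for which h(n-k) appears. Here the deepest term is h(n-2), so the order is 2.

Order 2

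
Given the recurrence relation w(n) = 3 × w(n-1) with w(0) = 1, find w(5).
Computing step by step:
w(0) = 1
w(1) = 3 × 1 = 3
w(2) = 3 × 3 = 9
w(3) = 3 × 9 = 27
w(4) = 3 × 27 = 81
w(5) = 3 × 81 = 243

243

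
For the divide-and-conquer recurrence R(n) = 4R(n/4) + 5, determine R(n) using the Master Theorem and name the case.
Master Theorem template: R(n) = a·R(n/b) + f(n).
Here: a=4, b=4, f(n)=5
Compute log_b(a) = log_4(4) = 1.
f(n) = 5 = O(n^(1-ε)) with ε = 1. Case 1: R(n) = Θ(n^log_b(a)) = Θ(n).

Case 1: R(n) = Θ(n)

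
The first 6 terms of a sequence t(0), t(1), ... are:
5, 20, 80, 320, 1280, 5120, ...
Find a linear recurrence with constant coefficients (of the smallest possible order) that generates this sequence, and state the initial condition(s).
Look for the lowest-order linear relation among consecutive terms.
Observation: each term is 4× the previous.
Check at n=2: 4·20 = 80. ✓

t(n) = 4 × t(n-1), t(0) = 5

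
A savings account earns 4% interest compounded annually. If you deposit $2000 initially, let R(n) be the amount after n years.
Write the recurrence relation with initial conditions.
Each year the balance grows by 4%, i.e. is multiplied by 1 + 4/100 = 1.04, so R(n) = 1.04 × R(n-1). The initial deposit gives R(0) = 2000.
Unrolling gives the closed form R(n) = 2000 × (1.04)ⁿ.

R(n) = 1.04 × R(n-1), R(0) = 2000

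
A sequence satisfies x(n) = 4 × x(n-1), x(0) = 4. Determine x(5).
Computing step by step:
x(0) = 4
x(1) = 4 × 4 = 16
x(2) = 4 × 16 = 64
x(3) = 4 × 64 = 256
x(4) = 4 × 256 = 1024
x(5) = 4 × 1024 = 4096

4096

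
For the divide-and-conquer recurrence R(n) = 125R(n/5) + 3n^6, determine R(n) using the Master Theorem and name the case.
Master Theorem template: R(n) = a·R(n/b) + f(n).
Here: a=125, b=5, f(n)=3n^6
Compute log_b(a) = log_5(125) = 3.
f(n) = 3n^6 = Ω(n^(3+ε)) with ε = 3, and the regularity condition holds (a·f(n/b) = (a/b^6)·f(n) with a/b^6 = 5^-3 < 1). Case 3: R(n) = Θ(f(n)) = Θ(n^6).

Case 3: R(n) = Θ(n^6)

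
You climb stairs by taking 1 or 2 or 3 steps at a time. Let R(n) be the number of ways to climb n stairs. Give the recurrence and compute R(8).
Condition on the size of the last step (1 to 3): before it there were n-1, …, n-3 stairs climbed, and these cases are disjoint, so R(n) = R(n-1) + R(n-2) + R(n-3) (order-3 linear recurrence).
Initial conditions by direct count (compositions of i into parts ≤ 3): R(1) = 1; R(2) = 2; R(3) = 4.
Iterating the recurrence: R(4) = 7, R(5) = 13, R(6) = 24, R(7) = 44, R(8) = 81.

R(n) = R(n-1) + R(n-2) + R(n-3), R(1) = 1, R(2) = 2, R(3) = 4; R(8) = 81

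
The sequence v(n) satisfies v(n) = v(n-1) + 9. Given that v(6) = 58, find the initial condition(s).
v(6) = v(0) + 6·9, so v(0) = 58 - 54 = 4.

v(0) = 4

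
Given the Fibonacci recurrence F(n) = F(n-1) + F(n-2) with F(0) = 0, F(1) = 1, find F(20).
Computing the sequence terms:
0, 1, 1, 2, 3, 5, 8, 13, 21, 34, 55, 89, 144, 233, 377, 610, 987, 1597, 2584, 4181, 6765

6765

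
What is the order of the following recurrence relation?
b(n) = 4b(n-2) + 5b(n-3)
The order is the largest lag k for which b(n-k) appears. Here the deepest term is b(n-3), so the order is 3.

Order 3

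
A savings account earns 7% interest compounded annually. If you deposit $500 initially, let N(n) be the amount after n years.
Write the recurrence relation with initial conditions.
Each year the balance grows by 7%, i.e. is multiplied by 1 + 7/100 = 1.07, so N(n) = 1.07 × N(n-1). The initial deposit gives N(0) = 500.
Unrolling gives the closed form N(n) = 500 × (1.07)ⁿ.

N(n) = 1.07 × N(n-1), N(0) = 500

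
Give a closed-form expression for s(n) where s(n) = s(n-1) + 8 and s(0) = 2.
Recurrence: s(n) = s(n-1) + 8, initial: s(0) = 2.
Each step adds 8, so s(n) = s(0) + 8n = 8n + 2.

s(n) = 8n + 2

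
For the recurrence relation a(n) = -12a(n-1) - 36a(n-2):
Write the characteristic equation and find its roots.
Substitute a(n) = rⁿ and divide through by rⁿ⁻²: r² + 12r + 36 = 0
Factor: (r + 6)² = 0, so r = -6 (double root).
General solution: a(n) = (A + Bn)·(-6)ⁿ

Characteristic: r² + 12r + 36 = 0, Roots: r = -6 (double root)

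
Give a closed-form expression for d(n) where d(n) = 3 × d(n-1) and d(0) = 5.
Recurrence: d(n) = 3 × d(n-1), initial: d(0) = 5.
Each term is 3 times the previous, so this is geometric with ratio 3. After n steps: d(n) = d(0)·3ⁿ = 5·3ⁿ.

d(n) = 5·3ⁿ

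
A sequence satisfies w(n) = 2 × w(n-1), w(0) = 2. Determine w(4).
Computing step by step:
w(0) = 2
w(1) = 2 × 2 = 4
w(2) = 2 × 4 = 8
w(3) = 2 × 8 = 16
w(4) = 2 × 16 = 32

32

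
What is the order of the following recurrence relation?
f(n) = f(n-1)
The order is the largest lag k for which f(n-k) appears. Here the deepest term is f(n-1), so the order is 1.

Order 1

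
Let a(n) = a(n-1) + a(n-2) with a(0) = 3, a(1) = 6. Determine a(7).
Computing the sequence terms:
3, 6, 9, 15, 24, 39, 63, 102

102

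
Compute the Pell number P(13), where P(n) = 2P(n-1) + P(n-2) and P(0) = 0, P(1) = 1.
Computing the sequence terms:
0, 1, 2, 5, 12, 29, 70, 169, 408, 985, 2378, 5741, 13860, 33461

33461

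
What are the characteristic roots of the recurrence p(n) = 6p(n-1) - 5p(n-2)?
Substitute p(n) = rⁿ and divide through by rⁿ⁻²: r² - 6r + 5 = 0
Factor: (r - 1)(r - 5) = 0, so r = 1, 5.
General solution: p(n) = A·1ⁿ + B·5ⁿ

Characteristic: r² - 6r + 5 = 0, Roots: r = 1, 5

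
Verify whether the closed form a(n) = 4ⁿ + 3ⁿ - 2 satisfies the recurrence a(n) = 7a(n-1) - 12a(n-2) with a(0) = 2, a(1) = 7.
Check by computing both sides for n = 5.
From the recurrence with a(0) = 2, a(1) = 7:
  a(0) = 2, a(1) = 7, a(2) = 25, a(3) = 91, a(4) = 337, a(5) = 1267
  so the recurrence gives a(5) = 1267.
From the proposed closed form a(n) = 4ⁿ + 3ⁿ - 2:
  a(5) = 1265.
The recurrence gives 1267 but the closed form gives 1265, so the closed form does not satisfy the recurrence.

No, the closed form is incorrect.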